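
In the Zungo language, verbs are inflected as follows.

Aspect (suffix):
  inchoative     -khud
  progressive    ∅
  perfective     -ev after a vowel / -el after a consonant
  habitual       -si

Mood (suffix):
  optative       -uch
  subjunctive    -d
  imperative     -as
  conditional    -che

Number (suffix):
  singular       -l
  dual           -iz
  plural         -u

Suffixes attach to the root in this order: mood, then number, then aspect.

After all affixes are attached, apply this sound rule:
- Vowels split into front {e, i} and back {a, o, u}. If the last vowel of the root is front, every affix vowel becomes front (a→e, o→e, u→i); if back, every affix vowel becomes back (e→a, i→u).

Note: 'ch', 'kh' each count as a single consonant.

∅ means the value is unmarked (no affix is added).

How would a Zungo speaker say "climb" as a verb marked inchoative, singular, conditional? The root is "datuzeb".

datuzebchelkhid

Attach mood conditional -che → datuzebche.
Attach number singular -l → datuzebchel.
Attach aspect inchoative -khud → datuzebchelkhud.
Apply vowel harmony: datuzebchelkhud → datuzebchelkhid.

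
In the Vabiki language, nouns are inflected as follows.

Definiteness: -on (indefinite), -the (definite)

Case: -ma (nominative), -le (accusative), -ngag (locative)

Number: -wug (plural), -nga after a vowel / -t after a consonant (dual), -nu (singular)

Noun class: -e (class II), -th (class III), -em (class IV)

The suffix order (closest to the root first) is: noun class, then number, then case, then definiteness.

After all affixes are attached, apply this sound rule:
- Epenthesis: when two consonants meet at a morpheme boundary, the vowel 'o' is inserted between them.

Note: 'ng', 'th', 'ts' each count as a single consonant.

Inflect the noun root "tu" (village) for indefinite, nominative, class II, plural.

Attach noun class class II -e → tue.
Attach number plural -wug → tuewug.
Attach case nominative -ma → tuewugma.
Attach definiteness indefinite -on → tuewugmaon.
Apply epenthesis: tuewugmaon → tuewugomaon.

tuewugomaon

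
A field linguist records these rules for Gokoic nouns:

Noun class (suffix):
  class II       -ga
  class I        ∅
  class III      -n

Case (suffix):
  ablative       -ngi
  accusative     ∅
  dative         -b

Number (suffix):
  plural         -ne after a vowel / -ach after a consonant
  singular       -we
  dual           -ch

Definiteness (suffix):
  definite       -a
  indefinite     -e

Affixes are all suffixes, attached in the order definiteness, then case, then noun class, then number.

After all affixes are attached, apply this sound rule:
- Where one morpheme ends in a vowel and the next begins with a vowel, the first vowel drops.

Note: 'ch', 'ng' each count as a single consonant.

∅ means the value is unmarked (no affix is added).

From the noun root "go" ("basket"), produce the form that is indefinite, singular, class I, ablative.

gengiwe

Attach definiteness indefinite -e → goe.
Attach case ablative -ngi → goengi.
noun class = class I: zero marking, form stays goengi.
Attach number singular -we → goengiwe.
Apply vowel deletion: goengiwe → gengiwe.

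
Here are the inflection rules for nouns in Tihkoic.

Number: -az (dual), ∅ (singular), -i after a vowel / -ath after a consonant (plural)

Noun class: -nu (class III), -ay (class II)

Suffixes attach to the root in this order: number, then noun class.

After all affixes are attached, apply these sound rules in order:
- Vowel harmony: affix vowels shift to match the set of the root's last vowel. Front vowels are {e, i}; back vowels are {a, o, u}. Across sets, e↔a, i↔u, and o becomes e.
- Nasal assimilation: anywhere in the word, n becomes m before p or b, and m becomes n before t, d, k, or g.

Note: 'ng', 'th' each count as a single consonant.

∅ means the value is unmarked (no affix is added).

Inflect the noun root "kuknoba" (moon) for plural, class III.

Attach number plural -i (after vowel 'a') → kuknobai.
Attach noun class class III -nu → kuknobainu.
Apply vowel harmony: kuknobainu → kuknobaunu.
Nasal assimilation: no change.

kuknobaunu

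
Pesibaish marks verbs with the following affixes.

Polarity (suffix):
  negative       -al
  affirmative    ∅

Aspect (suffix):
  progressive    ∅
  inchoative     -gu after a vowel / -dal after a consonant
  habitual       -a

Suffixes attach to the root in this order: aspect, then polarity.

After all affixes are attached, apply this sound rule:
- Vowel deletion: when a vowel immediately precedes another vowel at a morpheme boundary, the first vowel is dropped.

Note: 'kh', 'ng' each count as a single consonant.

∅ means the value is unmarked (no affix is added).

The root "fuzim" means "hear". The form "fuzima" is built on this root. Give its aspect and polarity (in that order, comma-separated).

habitual, affirmative

Segment: fuzim-a.
aspect: -a → habitual.
polarity: ∅ → affirmative.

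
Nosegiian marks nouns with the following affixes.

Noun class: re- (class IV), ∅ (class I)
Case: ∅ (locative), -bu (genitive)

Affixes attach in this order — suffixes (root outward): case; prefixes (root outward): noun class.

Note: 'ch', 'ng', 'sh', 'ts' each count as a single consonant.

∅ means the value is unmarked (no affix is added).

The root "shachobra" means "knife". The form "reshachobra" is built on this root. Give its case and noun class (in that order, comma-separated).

Segment: re-shachobra.
case: ∅ → locative.
noun class: re- → class IV.

locative, class IV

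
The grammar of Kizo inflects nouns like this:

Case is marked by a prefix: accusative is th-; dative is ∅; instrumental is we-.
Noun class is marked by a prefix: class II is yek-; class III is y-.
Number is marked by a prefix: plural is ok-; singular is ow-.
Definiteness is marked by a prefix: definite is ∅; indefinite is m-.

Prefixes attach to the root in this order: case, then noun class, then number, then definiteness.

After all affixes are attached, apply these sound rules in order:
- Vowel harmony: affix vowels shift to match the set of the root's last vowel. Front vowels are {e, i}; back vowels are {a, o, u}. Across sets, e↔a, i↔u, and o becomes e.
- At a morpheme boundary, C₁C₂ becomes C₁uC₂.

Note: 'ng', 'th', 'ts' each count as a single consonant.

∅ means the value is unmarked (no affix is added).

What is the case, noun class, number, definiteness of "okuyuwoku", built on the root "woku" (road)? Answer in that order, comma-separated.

Segment: ok-y-woku.
case: ∅ → dative.
noun class: y- → class III.
number: ok- → plural.
definiteness: ∅ → definite.

dative, class III, plural, definite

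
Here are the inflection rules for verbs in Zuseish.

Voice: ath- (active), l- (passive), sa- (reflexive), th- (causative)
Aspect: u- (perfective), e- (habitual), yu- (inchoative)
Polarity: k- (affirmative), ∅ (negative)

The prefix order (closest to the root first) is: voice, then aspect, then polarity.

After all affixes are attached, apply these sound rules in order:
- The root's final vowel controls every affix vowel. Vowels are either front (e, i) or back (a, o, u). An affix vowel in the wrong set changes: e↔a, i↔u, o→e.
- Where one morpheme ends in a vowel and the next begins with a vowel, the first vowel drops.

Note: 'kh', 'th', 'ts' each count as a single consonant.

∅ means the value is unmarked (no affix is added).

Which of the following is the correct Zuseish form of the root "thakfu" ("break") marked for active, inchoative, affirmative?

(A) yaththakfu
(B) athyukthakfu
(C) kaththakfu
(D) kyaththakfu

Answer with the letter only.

D

Attach voice active ath- → aththakfu.
Attach aspect inchoative yu- → yuaththakfu.
Attach polarity affirmative k- → kyuaththakfu.
Vowel harmony: no change.
Apply vowel deletion: kyuaththakfu → kyaththakfu.
So the correct form is kyaththakfu, option (D).
(A) yaththakfu is wrong: it uses negative instead of affirmative for polarity.
(C) kaththakfu is wrong: it uses habitual instead of inchoative for aspect.
(B) athyukthakfu is wrong: it has the affixes in the wrong order.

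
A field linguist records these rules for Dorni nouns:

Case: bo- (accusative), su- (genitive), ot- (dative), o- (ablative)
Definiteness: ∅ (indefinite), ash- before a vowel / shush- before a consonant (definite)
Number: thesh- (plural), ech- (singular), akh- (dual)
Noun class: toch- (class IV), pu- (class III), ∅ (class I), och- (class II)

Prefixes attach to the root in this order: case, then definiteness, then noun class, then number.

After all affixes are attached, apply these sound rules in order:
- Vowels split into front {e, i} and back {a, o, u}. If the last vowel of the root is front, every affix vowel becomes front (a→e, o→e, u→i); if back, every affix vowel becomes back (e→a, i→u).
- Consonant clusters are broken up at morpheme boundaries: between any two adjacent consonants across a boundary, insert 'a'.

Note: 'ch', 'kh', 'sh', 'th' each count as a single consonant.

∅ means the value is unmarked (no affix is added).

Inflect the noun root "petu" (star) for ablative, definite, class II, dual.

Attach case ablative o- → opetu.
Attach definiteness definite ash- (before vowel 'o') → ashopetu.
Attach noun class class II och- → ochashopetu.
Attach number dual akh- → akhochashopetu.
Vowel harmony: no change.
Epenthesis: no change.

akhochashopetu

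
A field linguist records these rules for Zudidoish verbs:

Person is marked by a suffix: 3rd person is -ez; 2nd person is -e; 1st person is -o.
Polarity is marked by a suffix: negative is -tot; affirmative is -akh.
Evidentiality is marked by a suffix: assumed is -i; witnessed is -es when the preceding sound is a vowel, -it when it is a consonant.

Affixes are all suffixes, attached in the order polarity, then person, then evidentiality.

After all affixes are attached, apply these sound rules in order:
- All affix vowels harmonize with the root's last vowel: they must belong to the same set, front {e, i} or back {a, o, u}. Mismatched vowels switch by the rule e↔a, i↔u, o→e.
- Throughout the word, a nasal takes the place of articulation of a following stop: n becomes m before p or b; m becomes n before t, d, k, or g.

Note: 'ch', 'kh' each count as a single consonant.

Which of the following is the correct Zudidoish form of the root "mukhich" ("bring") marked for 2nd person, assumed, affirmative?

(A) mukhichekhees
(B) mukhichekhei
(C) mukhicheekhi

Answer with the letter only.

Attach polarity affirmative -akh → mukhichakh.
Attach person 2nd person -e → mukhichakhe.
Attach evidentiality assumed -i → mukhichakhei.
Apply vowel harmony: mukhichakhei → mukhichekhei.
Nasal assimilation: no change.
So the correct form is mukhichekhei, option (B).
(C) mukhicheekhi is wrong: it has the affixes in the wrong order.
(A) mukhichekhees is wrong: it uses witnessed instead of assumed for evidentiality.

B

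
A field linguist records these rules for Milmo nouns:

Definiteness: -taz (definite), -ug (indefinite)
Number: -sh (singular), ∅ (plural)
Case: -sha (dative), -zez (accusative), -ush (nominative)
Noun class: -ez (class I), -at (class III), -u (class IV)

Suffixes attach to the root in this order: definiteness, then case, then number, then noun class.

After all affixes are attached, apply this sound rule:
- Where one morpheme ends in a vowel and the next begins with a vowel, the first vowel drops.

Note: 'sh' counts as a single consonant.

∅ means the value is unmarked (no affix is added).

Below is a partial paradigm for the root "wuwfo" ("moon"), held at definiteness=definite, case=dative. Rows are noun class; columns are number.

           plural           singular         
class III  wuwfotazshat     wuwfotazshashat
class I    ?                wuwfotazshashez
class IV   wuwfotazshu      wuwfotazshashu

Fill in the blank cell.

Attach definiteness definite -taz → wuwfotaz.
Attach case dative -sha → wuwfotazsha.
number = plural: zero marking, form stays wuwfotazsha.
Attach noun class class I -ez → wuwfotazshaez.
Apply vowel deletion: wuwfotazshaez → wuwfotazshez.

wuwfotazshez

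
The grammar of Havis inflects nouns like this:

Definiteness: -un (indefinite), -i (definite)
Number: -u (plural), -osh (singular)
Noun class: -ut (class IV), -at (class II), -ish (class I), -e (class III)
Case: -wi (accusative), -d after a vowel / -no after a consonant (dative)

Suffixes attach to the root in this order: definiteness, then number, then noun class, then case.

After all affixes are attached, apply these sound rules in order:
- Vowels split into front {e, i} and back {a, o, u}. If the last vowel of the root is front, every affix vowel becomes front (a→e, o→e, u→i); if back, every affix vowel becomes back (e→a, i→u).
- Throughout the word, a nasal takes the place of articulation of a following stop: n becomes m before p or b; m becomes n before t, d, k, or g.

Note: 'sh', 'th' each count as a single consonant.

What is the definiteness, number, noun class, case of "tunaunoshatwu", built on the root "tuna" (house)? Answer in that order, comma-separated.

indefinite, singular, class II, accusative

Segment: tuna-un-osh-at-wi.
definiteness: -un → indefinite.
number: -osh → singular.
noun class: -at → class II.
case: -wi → accusative.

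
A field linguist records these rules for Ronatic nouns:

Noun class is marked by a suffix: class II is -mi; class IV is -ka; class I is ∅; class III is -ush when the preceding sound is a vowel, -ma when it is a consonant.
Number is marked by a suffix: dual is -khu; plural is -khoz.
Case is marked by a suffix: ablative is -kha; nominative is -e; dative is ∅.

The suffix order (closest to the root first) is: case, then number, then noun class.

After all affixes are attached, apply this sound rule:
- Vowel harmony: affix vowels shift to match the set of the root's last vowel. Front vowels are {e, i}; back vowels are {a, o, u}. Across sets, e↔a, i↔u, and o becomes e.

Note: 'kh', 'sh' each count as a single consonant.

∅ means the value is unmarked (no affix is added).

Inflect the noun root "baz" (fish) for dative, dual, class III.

case = dative: zero marking, form stays baz.
Attach number dual -khu → bazkhu.
Attach noun class class III -ush (after vowel 'u') → bazkhuush.
Vowel harmony: no change.

bazkhuush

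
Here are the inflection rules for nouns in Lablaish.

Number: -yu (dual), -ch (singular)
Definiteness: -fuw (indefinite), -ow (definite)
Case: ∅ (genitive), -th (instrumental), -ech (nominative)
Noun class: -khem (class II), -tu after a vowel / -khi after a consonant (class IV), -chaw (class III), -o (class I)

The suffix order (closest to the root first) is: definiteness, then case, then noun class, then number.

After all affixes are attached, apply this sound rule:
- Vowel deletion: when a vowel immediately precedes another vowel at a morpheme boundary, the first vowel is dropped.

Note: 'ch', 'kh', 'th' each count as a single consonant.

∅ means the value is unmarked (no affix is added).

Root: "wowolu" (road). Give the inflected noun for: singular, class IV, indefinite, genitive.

Attach definiteness indefinite -fuw → wowolufuw.
case = genitive: zero marking, form stays wowolufuw.
Attach noun class class IV -khi (after consonant 'w') → wowolufuwkhi.
Attach number singular -ch → wowolufuwkhich.
Vowel deletion: no change.

wowolufuwkhich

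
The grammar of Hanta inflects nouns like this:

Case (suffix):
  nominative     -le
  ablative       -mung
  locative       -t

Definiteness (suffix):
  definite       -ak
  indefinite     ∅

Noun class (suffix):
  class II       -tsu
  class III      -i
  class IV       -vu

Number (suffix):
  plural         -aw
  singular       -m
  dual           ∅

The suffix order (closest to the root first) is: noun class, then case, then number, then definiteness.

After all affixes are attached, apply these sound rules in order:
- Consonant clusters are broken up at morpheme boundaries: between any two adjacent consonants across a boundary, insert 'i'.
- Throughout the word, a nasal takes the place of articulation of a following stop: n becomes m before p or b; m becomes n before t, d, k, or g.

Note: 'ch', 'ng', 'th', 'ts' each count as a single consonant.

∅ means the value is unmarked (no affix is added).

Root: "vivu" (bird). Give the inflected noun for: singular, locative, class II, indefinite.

Attach noun class class II -tsu → vivutsu.
Attach case locative -t → vivutsut.
Attach number singular -m → vivutsutm.
definiteness = indefinite: zero marking, form stays vivutsutm.
Apply epenthesis: vivutsutm → vivutsutim.
Nasal assimilation: no change.

vivutsutim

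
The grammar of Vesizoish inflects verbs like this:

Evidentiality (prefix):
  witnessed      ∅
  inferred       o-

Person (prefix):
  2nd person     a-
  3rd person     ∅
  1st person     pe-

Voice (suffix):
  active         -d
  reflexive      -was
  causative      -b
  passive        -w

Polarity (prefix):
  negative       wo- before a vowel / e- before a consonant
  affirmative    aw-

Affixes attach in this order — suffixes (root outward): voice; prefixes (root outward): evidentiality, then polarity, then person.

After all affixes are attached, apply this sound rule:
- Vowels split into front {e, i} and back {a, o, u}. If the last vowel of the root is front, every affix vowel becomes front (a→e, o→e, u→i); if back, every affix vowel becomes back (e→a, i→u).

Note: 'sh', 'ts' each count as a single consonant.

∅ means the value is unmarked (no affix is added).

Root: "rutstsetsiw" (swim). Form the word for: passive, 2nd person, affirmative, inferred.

Attach evidentiality inferred o- → orutstsetsiw.
Attach voice passive -w → orutstsetsiww.
Attach polarity affirmative aw- → aworutstsetsiww.
Attach person 2nd person a- → aaworutstsetsiww.
Apply vowel harmony: aaworutstsetsiww → eewerutstsetsiww.

eewerutstsetsiww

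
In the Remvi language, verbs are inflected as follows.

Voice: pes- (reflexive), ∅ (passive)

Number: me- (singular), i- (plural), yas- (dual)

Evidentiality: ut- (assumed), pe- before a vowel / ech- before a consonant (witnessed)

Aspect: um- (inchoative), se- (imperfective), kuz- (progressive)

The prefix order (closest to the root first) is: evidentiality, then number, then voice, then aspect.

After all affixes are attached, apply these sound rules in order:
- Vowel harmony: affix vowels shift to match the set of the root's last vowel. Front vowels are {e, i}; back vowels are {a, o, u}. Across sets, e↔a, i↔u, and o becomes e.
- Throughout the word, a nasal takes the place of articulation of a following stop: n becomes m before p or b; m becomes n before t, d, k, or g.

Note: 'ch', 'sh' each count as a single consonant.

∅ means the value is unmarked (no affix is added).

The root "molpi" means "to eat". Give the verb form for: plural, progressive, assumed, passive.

kiziitmolpi

Attach evidentiality assumed ut- → utmolpi.
Attach number plural i- → iutmolpi.
voice = passive: zero marking, form stays iutmolpi.
Attach aspect progressive kuz- → kuziutmolpi.
Apply vowel harmony: kuziutmolpi → kiziitmolpi.
Nasal assimilation: no change.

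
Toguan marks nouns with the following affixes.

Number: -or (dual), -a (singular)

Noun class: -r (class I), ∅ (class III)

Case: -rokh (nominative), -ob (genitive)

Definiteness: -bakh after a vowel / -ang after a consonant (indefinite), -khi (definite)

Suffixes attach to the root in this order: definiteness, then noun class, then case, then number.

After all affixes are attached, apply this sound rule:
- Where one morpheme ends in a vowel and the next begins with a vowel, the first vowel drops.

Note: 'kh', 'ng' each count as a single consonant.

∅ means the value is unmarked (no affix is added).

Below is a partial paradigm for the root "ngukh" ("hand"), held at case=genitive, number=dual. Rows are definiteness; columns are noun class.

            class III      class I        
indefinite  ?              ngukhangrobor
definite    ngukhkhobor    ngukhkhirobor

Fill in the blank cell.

ngukhangobor

Attach definiteness indefinite -ang (after consonant 'kh') → ngukhang.
noun class = class III: zero marking, form stays ngukhang.
Attach case genitive -ob → ngukhangob.
Attach number dual -or → ngukhangobor.
Vowel deletion: no change.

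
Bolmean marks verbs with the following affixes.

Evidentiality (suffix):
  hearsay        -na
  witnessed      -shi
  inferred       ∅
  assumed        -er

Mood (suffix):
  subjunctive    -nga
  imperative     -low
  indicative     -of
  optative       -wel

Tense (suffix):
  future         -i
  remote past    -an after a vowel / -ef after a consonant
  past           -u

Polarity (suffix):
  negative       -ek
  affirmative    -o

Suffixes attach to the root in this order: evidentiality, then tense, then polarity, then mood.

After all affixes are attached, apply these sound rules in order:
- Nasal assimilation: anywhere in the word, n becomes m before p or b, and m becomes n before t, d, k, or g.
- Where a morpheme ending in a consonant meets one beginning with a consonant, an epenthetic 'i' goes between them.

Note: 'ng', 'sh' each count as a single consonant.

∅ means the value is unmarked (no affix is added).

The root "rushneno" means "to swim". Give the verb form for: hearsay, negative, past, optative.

rushnenonauekiwel

Attach evidentiality hearsay -na → rushnenona.
Attach tense past -u → rushnenonau.
Attach polarity negative -ek → rushnenonauek.
Attach mood optative -wel → rushnenonauekwel.
Nasal assimilation: no change.
Apply epenthesis: rushnenonauekwel → rushnenonauekiwel.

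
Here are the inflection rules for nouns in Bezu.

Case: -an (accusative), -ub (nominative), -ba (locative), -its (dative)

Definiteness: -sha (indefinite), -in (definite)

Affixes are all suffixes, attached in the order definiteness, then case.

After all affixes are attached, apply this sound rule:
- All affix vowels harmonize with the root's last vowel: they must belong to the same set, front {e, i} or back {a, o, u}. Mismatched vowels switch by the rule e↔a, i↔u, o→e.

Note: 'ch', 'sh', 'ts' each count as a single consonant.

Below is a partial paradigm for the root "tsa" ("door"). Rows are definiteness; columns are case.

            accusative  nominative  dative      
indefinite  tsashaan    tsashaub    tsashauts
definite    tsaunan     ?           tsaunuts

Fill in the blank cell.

tsaunub

Attach definiteness definite -in → tsain.
Attach case nominative -ub → tsainub.
Apply vowel harmony: tsainub → tsaunub.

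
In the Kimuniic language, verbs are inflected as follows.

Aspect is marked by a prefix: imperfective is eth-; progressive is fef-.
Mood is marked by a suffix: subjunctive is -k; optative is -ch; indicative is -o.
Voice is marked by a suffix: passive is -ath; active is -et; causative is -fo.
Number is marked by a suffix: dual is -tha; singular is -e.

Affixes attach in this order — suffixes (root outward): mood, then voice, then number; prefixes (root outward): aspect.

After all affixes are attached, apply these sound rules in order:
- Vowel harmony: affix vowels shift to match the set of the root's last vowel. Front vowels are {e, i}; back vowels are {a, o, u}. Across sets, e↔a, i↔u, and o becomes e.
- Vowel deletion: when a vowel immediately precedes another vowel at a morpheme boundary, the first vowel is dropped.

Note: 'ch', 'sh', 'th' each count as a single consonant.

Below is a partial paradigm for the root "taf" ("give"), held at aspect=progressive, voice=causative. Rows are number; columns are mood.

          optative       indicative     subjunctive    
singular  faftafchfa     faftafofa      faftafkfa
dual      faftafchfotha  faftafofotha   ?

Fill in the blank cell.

faftafkfotha

Attach aspect progressive fef- → feftaf.
Attach mood subjunctive -k → feftafk.
Attach voice causative -fo → feftafkfo.
Attach number dual -tha → feftafkfotha.
Apply vowel harmony: feftafkfotha → faftafkfotha.
Vowel deletion: no change.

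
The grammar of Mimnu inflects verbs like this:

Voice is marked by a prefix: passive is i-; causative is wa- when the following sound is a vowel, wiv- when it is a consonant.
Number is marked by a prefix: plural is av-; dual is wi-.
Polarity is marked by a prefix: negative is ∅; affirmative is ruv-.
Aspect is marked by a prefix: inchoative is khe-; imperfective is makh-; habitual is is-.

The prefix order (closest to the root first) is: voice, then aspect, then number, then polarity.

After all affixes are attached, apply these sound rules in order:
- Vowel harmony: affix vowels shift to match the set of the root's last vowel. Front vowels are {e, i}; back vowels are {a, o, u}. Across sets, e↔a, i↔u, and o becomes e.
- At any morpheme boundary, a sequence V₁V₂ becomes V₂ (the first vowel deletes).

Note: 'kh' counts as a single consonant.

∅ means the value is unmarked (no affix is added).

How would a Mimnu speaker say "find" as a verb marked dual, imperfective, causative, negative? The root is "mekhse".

Attach voice causative wiv- (before consonant 'm') → wivmekhse.
Attach aspect imperfective makh- → makhwivmekhse.
Attach number dual wi- → wimakhwivmekhse.
polarity = negative: zero marking, form stays wimakhwivmekhse.
Apply vowel harmony: wimakhwivmekhse → wimekhwivmekhse.
Vowel deletion: no change.

wimekhwivmekhse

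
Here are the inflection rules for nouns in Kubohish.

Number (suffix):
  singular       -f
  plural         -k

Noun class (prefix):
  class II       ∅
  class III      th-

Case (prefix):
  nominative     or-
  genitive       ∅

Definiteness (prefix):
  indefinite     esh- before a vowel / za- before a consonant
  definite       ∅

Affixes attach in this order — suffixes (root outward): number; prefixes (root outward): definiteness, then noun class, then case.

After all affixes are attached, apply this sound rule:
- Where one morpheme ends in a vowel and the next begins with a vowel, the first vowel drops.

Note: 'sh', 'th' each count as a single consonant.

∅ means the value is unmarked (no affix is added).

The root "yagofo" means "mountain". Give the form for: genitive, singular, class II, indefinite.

Attach definiteness indefinite za- (before consonant 'y') → zayagofo.
noun class = class II: zero marking, form stays zayagofo.
Attach number singular -f → zayagofof.
case = genitive: zero marking, form stays zayagofof.
Vowel deletion: no change.

zayagofof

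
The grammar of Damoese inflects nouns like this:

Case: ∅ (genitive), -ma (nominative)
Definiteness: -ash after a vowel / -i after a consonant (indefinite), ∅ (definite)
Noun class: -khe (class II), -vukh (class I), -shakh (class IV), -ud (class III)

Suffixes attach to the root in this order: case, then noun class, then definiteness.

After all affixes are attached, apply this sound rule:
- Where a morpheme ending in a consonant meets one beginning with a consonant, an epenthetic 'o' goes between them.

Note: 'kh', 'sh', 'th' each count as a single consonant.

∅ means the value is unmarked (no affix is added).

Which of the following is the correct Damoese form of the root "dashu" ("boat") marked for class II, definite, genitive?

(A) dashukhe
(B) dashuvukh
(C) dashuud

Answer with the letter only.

A

case = genitive: zero marking, form stays dashu.
Attach noun class class II -khe → dashukhe.
definiteness = definite: zero marking, form stays dashukhe.
Epenthesis: no change.
So the correct form is dashukhe, option (A).
(B) dashuvukh is wrong: it uses class I instead of class II for noun class.
(C) dashuud is wrong: it uses class III instead of class II for noun class.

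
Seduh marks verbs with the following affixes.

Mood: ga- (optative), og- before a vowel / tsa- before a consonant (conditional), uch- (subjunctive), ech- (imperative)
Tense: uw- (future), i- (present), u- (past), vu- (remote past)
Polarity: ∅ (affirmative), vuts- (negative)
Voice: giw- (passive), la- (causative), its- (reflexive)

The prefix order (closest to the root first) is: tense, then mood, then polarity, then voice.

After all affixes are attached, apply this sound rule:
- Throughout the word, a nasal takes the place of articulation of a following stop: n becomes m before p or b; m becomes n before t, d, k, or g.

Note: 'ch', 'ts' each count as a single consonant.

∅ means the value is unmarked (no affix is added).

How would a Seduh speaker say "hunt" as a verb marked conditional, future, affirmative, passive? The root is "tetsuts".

Attach tense future uw- → uwtetsuts.
Attach mood conditional og- (before vowel 'u') → oguwtetsuts.
polarity = affirmative: zero marking, form stays oguwtetsuts.
Attach voice passive giw- → giwoguwtetsuts.
Nasal assimilation: no change.

giwoguwtetsuts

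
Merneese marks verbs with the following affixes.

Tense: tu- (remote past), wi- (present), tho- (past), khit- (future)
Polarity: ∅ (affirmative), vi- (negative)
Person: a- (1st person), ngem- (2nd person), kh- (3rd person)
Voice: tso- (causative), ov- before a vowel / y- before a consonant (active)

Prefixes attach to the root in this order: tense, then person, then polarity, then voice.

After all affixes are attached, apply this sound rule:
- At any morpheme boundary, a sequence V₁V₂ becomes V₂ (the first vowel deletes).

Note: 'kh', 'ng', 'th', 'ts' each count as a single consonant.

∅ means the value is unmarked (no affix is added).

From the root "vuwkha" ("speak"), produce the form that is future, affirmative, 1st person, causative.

tsakhitvuwkha

Attach tense future khit- → khitvuwkha.
Attach person 1st person a- → akhitvuwkha.
polarity = affirmative: zero marking, form stays akhitvuwkha.
Attach voice causative tso- → tsoakhitvuwkha.
Apply vowel deletion: tsoakhitvuwkha → tsakhitvuwkha.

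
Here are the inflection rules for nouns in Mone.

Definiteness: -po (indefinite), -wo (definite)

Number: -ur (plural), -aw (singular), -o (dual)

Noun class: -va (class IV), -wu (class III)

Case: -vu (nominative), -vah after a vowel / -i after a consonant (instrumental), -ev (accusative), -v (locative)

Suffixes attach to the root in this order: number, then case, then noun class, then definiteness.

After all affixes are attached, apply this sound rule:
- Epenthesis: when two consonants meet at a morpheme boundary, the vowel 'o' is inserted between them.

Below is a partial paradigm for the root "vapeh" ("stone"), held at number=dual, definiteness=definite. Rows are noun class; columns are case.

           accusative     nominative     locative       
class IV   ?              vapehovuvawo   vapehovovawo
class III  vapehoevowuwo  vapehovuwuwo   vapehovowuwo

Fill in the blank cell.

vapehoevovawo

Attach number dual -o → vapeho.
Attach case accusative -ev → vapehoev.
Attach noun class class IV -va → vapehoevva.
Attach definiteness definite -wo → vapehoevvawo.
Apply epenthesis: vapehoevvawo → vapehoevovawo.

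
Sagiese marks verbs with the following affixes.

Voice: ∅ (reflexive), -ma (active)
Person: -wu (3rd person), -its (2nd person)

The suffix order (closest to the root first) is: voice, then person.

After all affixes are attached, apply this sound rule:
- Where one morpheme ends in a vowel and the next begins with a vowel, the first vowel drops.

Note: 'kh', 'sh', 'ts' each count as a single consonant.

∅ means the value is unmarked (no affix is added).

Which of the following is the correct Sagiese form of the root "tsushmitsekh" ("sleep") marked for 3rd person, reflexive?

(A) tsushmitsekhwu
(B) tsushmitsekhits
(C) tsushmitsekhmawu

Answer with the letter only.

A

voice = reflexive: zero marking, form stays tsushmitsekh.
Attach person 3rd person -wu → tsushmitsekhwu.
Vowel deletion: no change.
So the correct form is tsushmitsekhwu, option (A).
(B) tsushmitsekhits is wrong: it uses 2nd person instead of 3rd person for person.
(C) tsushmitsekhmawu is wrong: it uses active instead of reflexive for voice.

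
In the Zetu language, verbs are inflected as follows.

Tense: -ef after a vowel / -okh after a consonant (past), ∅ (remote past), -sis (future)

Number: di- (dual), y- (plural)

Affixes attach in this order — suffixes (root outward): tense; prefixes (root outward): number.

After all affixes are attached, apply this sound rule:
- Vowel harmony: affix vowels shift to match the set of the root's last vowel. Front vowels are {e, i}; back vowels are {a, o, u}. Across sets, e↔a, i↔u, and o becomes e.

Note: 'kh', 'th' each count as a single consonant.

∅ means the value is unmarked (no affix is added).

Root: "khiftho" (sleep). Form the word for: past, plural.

Attach tense past -ef (after vowel 'o') → khifthoef.
Attach number plural y- → ykhifthoef.
Apply vowel harmony: ykhifthoef → ykhifthoaf.

ykhifthoaf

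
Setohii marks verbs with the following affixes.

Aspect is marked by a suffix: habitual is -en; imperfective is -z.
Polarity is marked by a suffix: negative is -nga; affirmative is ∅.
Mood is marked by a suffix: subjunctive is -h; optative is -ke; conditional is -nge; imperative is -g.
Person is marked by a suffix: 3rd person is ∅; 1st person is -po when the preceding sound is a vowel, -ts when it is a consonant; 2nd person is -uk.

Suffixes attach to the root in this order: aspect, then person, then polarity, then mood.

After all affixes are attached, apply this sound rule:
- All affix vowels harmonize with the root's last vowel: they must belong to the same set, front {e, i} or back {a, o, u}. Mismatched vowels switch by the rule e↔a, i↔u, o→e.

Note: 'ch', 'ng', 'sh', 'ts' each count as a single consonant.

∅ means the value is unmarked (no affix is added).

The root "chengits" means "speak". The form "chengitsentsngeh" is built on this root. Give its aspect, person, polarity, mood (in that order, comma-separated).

habitual, 1st person, negative, subjunctive

Segment: chengits-en-ts-nga-h.
aspect: -en → habitual.
person: -po/ts → 1st person.
polarity: -nga → negative.
mood: -h → subjunctive.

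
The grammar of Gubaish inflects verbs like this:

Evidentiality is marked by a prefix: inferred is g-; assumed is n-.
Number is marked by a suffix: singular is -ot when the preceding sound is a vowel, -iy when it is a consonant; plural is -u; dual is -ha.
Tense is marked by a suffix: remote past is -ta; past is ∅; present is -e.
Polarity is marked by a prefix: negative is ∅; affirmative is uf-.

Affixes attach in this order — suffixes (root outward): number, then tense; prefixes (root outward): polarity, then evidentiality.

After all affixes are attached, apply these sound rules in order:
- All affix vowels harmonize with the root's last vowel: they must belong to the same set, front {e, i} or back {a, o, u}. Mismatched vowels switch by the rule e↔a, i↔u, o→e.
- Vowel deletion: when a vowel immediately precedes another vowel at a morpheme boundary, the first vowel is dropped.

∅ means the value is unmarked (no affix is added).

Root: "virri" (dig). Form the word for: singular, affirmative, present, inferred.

gifvirrete

Attach polarity affirmative uf- → ufvirri.
Attach evidentiality inferred g- → gufvirri.
Attach number singular -ot (after vowel 'i') → gufvirriot.
Attach tense present -e → gufvirriote.
Apply vowel harmony: gufvirriote → gifvirriete.
Apply vowel deletion: gifvirriete → gifvirrete.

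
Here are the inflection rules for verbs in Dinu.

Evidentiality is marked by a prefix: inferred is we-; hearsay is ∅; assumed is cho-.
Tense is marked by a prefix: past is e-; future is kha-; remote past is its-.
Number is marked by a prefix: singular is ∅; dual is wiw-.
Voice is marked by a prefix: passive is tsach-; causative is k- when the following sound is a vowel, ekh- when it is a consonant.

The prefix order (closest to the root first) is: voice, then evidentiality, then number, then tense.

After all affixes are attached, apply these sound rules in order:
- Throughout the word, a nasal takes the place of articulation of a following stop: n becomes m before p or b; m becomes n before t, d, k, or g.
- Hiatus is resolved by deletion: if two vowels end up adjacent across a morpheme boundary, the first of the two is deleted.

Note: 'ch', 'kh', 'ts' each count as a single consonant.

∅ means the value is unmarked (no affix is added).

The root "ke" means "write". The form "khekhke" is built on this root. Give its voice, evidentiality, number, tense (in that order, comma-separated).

causative, hearsay, singular, future

Segment: kha-ekh-ke.
voice: k/ekh- → causative.
evidentiality: ∅ → hearsay.
number: ∅ → singular.
tense: kha- → future.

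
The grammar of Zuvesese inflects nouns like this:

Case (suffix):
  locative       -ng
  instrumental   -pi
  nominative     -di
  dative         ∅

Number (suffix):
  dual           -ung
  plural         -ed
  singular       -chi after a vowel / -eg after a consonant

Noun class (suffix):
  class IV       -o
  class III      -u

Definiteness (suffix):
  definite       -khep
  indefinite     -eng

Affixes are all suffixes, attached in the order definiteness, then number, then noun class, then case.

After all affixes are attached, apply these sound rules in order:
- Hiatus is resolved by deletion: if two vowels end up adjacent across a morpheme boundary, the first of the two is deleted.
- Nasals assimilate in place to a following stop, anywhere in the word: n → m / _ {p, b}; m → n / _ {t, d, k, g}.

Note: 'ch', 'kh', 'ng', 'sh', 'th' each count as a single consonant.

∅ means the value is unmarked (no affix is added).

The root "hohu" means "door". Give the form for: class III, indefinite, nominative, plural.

hohengedudi

Attach definiteness indefinite -eng → hohueng.
Attach number plural -ed → hohuenged.
Attach noun class class III -u → hohuengedu.
Attach case nominative -di → hohuengedudi.
Apply vowel deletion: hohuengedudi → hohengedudi.
Nasal assimilation: no change.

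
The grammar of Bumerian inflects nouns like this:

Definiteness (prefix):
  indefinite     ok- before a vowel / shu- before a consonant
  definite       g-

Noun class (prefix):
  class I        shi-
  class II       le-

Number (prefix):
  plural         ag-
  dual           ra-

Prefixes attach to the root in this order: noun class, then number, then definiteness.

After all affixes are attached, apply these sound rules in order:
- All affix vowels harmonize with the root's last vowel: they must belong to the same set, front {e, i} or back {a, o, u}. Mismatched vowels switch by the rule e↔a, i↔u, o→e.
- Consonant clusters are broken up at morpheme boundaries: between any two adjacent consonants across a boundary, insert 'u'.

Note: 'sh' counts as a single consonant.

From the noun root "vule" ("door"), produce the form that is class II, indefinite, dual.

shirelevule

Attach noun class class II le- → levule.
Attach number dual ra- → ralevule.
Attach definiteness indefinite shu- (before consonant 'r') → shuralevule.
Apply vowel harmony: shuralevule → shirelevule.
Epenthesis: no change.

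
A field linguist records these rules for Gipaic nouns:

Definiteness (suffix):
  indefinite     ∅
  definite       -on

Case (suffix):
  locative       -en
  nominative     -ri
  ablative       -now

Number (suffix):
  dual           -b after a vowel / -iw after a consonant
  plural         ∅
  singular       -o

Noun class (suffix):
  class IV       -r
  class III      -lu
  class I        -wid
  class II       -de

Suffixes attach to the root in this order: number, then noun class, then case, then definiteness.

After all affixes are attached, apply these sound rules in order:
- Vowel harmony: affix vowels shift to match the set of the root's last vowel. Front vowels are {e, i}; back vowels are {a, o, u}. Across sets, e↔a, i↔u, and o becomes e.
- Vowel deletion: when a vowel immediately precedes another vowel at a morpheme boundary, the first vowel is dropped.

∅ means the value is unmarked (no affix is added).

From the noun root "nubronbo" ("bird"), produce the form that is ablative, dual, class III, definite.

nubronboblunowon

Attach number dual -b (after vowel 'o') → nubronbob.
Attach noun class class III -lu → nubronboblu.
Attach case ablative -now → nubronboblunow.
Attach definiteness definite -on → nubronboblunowon.
Vowel harmony: no change.
Vowel deletion: no change.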